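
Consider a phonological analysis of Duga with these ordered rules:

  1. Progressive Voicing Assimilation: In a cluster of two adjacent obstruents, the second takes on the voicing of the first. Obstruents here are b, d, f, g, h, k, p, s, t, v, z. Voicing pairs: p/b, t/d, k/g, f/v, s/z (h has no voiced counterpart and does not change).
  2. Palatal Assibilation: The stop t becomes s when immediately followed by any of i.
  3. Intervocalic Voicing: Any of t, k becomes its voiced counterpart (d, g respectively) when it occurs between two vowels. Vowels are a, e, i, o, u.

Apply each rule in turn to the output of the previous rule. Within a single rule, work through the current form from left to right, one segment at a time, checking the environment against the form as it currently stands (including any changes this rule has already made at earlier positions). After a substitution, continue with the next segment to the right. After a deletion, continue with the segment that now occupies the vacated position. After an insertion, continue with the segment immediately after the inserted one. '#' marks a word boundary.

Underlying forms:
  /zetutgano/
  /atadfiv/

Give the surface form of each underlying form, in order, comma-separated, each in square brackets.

[zedutkano], [adadviv]

/zetutgano/:
  1 Progressive Voicing Assimilation: [zetutgano] → [zetutkano]
  2 Palatal Assibilation: no change — [zetutkano]
  3 Intervocalic Voicing: [zetutkano] → [zedutkano]
/atadfiv/:
  1 Progressive Voicing Assimilation: [atadfiv] → [atadviv]
  2 Palatal Assibilation: no change — [atadviv]
  3 Intervocalic Voicing: [atadviv] → [adadviv]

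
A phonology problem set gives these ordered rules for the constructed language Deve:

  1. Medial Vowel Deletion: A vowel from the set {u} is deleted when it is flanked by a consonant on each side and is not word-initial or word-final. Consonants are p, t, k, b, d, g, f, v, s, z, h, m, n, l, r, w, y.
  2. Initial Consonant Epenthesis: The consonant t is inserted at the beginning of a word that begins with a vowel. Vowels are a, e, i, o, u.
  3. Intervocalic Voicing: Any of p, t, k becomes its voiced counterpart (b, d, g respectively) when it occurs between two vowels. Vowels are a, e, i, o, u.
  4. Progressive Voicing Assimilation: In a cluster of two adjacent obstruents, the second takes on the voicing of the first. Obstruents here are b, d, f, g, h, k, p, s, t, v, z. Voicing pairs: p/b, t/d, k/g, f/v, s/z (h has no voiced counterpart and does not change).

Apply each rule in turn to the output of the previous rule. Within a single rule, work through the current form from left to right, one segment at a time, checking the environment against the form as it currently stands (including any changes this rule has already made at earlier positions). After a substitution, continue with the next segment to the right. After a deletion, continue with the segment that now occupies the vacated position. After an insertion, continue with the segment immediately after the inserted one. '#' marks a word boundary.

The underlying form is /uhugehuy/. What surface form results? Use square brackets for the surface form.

1 Medial Vowel Deletion: [uhugehuy] → [uhgehy]
2 Initial Consonant Epenthesis: [uhgehy] → [tuhgehy]
3 Intervocalic Voicing: no change — [tuhgehy]
4 Progressive Voicing Assimilation: [tuhgehy] → [tuhkehy]

[tuhkehy]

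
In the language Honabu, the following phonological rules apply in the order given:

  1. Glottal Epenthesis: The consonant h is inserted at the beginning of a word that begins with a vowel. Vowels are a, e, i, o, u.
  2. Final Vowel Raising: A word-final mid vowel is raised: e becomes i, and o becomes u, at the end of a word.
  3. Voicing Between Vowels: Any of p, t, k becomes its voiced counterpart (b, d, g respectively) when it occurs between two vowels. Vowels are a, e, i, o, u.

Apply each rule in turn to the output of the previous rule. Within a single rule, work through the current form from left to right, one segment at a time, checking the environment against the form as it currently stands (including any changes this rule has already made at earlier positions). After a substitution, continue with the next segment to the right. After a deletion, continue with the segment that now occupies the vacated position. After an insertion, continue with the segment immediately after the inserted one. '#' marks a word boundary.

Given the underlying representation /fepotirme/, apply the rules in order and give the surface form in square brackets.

[febodirmi]

1 Glottal Epenthesis: no change — [fepotirme]
2 Final Vowel Raising: [fepotirme] → [fepotirmi]
3 Voicing Between Vowels: [fepotirmi] → [febodirmi]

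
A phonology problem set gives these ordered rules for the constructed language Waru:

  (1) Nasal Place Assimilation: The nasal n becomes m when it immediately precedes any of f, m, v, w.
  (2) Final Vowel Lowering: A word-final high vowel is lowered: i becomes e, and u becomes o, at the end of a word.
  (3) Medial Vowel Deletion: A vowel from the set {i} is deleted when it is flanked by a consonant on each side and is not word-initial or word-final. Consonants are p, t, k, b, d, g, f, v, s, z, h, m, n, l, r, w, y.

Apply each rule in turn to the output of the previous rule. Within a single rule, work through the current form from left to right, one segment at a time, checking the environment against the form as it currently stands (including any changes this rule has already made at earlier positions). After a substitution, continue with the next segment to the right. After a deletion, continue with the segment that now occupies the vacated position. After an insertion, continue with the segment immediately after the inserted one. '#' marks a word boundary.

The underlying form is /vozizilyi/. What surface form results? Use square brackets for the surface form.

(1) Nasal Place Assimilation: no change — [vozizilyi]
(2) Final Vowel Lowering: [vozizilyi] → [vozizilye]
(3) Medial Vowel Deletion: [vozizilye] → [vozzlye]

[vozzlye]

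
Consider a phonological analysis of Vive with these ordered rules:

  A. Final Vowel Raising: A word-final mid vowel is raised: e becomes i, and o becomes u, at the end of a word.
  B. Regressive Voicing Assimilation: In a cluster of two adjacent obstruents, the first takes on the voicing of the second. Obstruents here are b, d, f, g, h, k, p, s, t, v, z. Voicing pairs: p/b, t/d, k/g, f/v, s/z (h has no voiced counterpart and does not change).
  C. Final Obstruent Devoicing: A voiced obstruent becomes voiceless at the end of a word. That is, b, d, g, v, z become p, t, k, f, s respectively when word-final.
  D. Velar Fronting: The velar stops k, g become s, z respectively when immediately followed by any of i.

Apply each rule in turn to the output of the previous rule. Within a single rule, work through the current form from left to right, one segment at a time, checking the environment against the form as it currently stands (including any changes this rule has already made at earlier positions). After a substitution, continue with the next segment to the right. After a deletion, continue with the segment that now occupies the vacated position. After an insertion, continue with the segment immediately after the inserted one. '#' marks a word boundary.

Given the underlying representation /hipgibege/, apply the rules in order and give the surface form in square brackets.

A Final Vowel Raising: [hipgibege] → [hipgibegi]
B Regressive Voicing Assimilation: [hipgibegi] → [hibgibegi]
C Final Obstruent Devoicing: no change — [hibgibegi]
D Velar Fronting: [hibgibegi] → [hibzibezi]

[hibzibezi]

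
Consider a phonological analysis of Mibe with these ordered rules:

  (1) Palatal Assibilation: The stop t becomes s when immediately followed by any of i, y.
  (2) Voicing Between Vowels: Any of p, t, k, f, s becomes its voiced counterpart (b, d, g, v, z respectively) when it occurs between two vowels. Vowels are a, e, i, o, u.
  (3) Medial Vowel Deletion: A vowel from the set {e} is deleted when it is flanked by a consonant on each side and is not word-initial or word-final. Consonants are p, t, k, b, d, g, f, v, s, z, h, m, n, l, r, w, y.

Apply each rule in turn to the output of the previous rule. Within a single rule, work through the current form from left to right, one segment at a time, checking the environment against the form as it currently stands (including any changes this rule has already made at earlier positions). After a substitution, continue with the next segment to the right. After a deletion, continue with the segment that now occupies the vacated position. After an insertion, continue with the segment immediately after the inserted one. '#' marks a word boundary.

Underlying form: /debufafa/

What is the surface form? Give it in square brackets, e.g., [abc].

(1) Palatal Assibilation: no change — [debufafa]
(2) Voicing Between Vowels: [debufafa] → [debuvava]
(3) Medial Vowel Deletion: [debuvava] → [dbuvava]

[dbuvava]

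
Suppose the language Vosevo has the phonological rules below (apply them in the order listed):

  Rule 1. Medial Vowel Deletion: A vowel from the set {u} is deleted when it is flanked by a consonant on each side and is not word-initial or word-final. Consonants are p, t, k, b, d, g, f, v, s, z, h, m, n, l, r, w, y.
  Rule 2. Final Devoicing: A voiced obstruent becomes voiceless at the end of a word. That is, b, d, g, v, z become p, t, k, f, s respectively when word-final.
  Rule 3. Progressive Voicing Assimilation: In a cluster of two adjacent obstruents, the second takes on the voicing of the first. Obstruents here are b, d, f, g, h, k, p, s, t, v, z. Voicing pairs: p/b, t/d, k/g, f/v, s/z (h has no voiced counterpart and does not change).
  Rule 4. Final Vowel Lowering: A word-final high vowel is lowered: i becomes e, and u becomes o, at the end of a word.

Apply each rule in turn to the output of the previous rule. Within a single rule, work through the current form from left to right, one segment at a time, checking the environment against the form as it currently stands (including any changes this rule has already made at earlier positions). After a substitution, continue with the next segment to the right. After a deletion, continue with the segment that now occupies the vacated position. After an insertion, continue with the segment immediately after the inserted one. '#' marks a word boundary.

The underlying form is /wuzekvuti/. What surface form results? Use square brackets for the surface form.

Rule 1 Medial Vowel Deletion: [wuzekvuti] → [wzekvti]
Rule 2 Final Devoicing: no change — [wzekvti]
Rule 3 Progressive Voicing Assimilation: [wzekvti] → [wzekfti]
Rule 4 Final Vowel Lowering: [wzekfti] → [wzekfte]

[wzekfte]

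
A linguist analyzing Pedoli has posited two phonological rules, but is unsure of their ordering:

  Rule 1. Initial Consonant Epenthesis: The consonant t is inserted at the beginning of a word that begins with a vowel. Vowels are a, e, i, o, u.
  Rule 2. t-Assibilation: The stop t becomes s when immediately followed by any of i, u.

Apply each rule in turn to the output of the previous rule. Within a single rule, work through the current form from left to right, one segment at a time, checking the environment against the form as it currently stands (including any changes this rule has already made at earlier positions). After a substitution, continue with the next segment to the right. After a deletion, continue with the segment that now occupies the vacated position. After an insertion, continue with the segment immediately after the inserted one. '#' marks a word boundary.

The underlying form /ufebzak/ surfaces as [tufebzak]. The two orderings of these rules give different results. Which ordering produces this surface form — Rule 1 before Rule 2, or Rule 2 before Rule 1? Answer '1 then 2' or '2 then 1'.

2 then 1

Order 1 then 2:
  1 Initial Consonant Epenthesis: [ufebzak] → [tufebzak]
  2 t-Assibilation: [tufebzak] → [sufebzak]
  result: [sufebzak]
Order 2 then 1:
  2 t-Assibilation: no change — [ufebzak]
  1 Initial Consonant Epenthesis: [ufebzak] → [tufebzak]
  result: [tufebzak]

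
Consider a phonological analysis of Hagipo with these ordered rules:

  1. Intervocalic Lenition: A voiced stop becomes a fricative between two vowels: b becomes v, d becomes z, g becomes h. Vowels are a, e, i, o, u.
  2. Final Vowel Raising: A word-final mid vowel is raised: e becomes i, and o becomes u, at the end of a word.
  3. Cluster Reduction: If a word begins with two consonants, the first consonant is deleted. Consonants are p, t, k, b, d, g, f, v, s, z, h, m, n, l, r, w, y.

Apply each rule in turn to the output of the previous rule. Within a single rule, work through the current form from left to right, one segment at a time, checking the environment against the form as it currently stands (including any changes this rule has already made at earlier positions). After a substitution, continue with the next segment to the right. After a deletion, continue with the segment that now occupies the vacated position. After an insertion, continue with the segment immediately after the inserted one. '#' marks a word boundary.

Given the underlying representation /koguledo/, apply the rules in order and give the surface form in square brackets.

[kohulezu]

1 Intervocalic Lenition: [koguledo] → [kohulezo]
2 Final Vowel Raising: [kohulezo] → [kohulezu]
3 Cluster Reduction: no change — [kohulezu]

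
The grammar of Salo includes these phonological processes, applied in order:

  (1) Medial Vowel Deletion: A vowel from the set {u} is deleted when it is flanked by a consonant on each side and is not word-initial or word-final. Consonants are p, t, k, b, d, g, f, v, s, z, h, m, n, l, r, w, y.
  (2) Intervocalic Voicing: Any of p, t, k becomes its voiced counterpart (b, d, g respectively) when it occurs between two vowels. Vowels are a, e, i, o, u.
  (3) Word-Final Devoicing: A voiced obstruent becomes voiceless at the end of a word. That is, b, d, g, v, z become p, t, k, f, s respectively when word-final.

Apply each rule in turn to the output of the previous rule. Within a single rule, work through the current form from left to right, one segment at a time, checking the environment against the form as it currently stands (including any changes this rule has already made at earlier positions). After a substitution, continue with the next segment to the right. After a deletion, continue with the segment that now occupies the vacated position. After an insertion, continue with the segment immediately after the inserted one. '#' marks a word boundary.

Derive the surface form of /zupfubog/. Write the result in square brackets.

[zpfbok]

(1) Medial Vowel Deletion: [zupfubog] → [zpfbog]
(2) Intervocalic Voicing: no change — [zpfbog]
(3) Word-Final Devoicing: [zpfbog] → [zpfbok]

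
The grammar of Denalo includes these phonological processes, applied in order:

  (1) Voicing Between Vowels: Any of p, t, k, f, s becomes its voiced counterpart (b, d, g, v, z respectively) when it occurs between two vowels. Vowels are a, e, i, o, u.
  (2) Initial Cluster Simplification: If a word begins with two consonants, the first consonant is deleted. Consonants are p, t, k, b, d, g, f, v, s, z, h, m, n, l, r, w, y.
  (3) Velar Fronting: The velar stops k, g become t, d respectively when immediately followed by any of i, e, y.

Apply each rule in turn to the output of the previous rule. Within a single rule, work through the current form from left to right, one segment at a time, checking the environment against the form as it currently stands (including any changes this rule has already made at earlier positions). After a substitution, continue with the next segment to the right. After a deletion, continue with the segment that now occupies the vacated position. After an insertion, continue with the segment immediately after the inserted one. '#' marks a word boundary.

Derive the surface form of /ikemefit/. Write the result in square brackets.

[idemevit]

(1) Voicing Between Vowels: [ikemefit] → [igemevit]
(2) Initial Cluster Simplification: no change — [igemevit]
(3) Velar Fronting: [igemevit] → [idemevit]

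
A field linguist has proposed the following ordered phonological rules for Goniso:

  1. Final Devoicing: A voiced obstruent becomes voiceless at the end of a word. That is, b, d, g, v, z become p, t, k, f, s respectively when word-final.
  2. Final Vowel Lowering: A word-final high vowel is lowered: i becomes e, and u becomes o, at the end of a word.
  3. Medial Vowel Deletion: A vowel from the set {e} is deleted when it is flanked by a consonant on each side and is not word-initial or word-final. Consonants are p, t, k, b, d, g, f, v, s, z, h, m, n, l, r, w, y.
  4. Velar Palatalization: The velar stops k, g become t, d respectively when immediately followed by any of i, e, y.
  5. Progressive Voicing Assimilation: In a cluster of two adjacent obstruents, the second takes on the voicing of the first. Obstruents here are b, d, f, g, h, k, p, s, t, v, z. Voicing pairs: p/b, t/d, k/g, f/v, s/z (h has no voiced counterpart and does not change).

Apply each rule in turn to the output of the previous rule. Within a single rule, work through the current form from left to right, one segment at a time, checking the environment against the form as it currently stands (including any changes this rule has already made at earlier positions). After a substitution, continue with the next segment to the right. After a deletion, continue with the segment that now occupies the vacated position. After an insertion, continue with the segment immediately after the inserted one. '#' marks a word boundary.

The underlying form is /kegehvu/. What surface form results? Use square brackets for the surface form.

1 Final Devoicing: no change — [kegehvu]
2 Final Vowel Lowering: [kegehvu] → [kegehvo]
3 Medial Vowel Deletion: [kegehvo] → [kghvo]
4 Velar Palatalization: no change — [kghvo]
5 Progressive Voicing Assimilation: [kghvo] → [kkhfo]

[kkhfo]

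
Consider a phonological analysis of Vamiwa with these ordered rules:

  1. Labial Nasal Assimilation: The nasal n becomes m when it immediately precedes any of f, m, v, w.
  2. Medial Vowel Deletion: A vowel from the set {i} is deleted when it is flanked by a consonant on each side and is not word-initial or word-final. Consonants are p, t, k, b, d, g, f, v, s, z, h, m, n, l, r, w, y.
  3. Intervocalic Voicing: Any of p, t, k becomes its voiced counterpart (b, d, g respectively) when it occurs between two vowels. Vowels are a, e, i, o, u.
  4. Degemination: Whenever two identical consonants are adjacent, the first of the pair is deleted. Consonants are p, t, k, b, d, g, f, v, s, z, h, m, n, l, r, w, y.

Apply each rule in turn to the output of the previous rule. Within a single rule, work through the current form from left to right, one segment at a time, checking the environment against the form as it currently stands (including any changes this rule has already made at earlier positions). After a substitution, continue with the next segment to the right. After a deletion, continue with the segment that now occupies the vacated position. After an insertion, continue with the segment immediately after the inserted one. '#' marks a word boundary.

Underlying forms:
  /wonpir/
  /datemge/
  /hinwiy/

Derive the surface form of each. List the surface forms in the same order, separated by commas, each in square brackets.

/wonpir/:
  1 Labial Nasal Assimilation: no change — [wonpir]
  2 Medial Vowel Deletion: [wonpir] → [wonpr]
  3 Intervocalic Voicing: no change — [wonpr]
  4 Degemination: no change — [wonpr]
/datemge/:
  1 Labial Nasal Assimilation: no change — [datemge]
  2 Medial Vowel Deletion: no change — [datemge]
  3 Intervocalic Voicing: [datemge] → [dademge]
  4 Degemination: no change — [dademge]
/hinwiy/:
  1 Labial Nasal Assimilation: [hinwiy] → [himwiy]
  2 Medial Vowel Deletion: [himwiy] → [hmwy]
  3 Intervocalic Voicing: no change — [hmwy]
  4 Degemination: no change — [hmwy]

[wonpr], [dademge], [hmwy]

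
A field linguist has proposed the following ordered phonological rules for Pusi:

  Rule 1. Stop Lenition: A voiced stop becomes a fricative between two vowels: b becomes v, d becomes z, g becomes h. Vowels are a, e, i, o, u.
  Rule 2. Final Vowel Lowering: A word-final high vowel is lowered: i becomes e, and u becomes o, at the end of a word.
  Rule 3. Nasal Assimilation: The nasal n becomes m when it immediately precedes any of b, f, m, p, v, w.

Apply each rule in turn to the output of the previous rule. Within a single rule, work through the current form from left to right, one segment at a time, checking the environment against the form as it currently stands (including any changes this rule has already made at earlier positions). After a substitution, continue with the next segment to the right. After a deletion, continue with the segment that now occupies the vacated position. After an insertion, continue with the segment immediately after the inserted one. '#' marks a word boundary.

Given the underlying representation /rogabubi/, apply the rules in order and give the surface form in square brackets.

Rule 1 Stop Lenition: [rogabubi] → [rohavuvi]
Rule 2 Final Vowel Lowering: [rohavuvi] → [rohavuve]
Rule 3 Nasal Assimilation: no change — [rohavuve]

[rohavuve]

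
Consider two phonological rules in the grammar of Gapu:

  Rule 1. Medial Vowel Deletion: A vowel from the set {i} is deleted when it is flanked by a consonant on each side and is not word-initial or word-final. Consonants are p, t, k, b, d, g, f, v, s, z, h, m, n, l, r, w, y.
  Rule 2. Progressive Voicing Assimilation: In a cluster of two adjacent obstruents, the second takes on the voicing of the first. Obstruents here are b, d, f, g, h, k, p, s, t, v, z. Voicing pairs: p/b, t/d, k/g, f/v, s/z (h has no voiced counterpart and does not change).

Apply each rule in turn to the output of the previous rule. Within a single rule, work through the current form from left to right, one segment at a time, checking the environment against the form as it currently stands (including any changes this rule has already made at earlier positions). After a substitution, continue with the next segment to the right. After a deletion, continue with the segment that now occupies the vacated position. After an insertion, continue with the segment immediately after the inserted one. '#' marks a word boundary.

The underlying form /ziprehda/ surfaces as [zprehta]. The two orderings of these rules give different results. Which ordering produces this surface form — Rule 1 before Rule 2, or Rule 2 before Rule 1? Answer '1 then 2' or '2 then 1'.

Order 1 then 2:
  1 Medial Vowel Deletion: [ziprehda] → [zprehda]
  2 Progressive Voicing Assimilation: [zprehda] → [zbrehta]
  result: [zbrehta]
Order 2 then 1:
  2 Progressive Voicing Assimilation: [ziprehda] → [ziprehta]
  1 Medial Vowel Deletion: [ziprehta] → [zprehta]
  result: [zprehta]

2 then 1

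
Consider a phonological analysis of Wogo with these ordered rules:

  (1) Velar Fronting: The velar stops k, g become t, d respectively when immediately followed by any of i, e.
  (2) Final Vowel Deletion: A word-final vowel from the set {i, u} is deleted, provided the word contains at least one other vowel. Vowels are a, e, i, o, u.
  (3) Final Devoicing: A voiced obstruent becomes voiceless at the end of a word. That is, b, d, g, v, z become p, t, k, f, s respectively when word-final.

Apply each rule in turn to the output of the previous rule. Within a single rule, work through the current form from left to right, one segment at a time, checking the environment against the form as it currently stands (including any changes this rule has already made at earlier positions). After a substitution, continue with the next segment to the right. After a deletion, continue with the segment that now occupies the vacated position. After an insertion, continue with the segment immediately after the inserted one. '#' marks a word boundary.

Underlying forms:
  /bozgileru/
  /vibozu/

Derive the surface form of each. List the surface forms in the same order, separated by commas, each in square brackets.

[bozdiler], [vibos]

/bozgileru/:
  (1) Velar Fronting: [bozgileru] → [bozdileru]
  (2) Final Vowel Deletion: [bozdileru] → [bozdiler]
  (3) Final Devoicing: no change — [bozdiler]
/vibozu/:
  (1) Velar Fronting: no change — [vibozu]
  (2) Final Vowel Deletion: [vibozu] → [viboz]
  (3) Final Devoicing: [viboz] → [vibos]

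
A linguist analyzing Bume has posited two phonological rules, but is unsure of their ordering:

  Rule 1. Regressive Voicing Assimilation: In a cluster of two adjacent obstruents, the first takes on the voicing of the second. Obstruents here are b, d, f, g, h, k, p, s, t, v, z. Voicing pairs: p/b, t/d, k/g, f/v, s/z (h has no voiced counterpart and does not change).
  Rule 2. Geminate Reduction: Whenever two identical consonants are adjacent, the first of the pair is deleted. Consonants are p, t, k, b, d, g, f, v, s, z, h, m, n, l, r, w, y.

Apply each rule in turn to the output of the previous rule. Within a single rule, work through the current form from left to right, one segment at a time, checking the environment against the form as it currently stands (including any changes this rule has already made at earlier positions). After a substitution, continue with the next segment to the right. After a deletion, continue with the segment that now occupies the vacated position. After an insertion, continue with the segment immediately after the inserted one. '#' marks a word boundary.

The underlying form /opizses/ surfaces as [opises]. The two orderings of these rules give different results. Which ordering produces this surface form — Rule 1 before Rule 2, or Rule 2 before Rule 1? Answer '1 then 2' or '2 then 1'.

Order 1 then 2:
  1 Regressive Voicing Assimilation: [opizses] → [opisses]
  2 Geminate Reduction: [opisses] → [opises]
  result: [opises]
Order 2 then 1:
  2 Geminate Reduction: no change — [opizses]
  1 Regressive Voicing Assimilation: [opizses] → [opisses]
  result: [opisses]

1 then 2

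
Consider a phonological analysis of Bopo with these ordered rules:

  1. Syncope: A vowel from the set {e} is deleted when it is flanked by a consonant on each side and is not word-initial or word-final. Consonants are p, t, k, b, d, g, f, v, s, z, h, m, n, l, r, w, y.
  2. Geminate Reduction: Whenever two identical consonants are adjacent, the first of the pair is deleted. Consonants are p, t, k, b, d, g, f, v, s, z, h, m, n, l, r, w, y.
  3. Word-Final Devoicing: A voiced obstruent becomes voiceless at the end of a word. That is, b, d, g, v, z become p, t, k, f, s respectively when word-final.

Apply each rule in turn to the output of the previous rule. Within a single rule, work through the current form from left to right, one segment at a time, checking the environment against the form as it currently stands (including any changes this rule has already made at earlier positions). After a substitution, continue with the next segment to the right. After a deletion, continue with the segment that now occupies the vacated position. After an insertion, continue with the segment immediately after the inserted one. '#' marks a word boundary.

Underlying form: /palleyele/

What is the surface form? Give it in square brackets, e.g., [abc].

1 Syncope: [palleyele] → [pallyle]
2 Geminate Reduction: [pallyle] → [palyle]
3 Word-Final Devoicing: no change — [palyle]

[palyle]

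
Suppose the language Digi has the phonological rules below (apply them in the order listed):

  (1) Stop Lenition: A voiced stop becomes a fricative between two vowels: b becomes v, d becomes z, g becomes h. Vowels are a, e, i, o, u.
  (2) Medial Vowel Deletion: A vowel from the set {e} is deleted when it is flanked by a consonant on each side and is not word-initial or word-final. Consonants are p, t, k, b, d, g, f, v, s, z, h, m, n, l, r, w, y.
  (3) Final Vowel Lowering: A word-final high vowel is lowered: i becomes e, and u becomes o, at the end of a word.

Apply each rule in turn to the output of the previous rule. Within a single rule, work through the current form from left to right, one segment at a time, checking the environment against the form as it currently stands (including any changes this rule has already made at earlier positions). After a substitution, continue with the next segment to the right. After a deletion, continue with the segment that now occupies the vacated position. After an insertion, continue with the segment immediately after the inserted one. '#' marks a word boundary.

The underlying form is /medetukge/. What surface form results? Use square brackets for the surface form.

[mztukge]

(1) Stop Lenition: [medetukge] → [mezetukge]
(2) Medial Vowel Deletion: [mezetukge] → [mztukge]
(3) Final Vowel Lowering: no change — [mztukge]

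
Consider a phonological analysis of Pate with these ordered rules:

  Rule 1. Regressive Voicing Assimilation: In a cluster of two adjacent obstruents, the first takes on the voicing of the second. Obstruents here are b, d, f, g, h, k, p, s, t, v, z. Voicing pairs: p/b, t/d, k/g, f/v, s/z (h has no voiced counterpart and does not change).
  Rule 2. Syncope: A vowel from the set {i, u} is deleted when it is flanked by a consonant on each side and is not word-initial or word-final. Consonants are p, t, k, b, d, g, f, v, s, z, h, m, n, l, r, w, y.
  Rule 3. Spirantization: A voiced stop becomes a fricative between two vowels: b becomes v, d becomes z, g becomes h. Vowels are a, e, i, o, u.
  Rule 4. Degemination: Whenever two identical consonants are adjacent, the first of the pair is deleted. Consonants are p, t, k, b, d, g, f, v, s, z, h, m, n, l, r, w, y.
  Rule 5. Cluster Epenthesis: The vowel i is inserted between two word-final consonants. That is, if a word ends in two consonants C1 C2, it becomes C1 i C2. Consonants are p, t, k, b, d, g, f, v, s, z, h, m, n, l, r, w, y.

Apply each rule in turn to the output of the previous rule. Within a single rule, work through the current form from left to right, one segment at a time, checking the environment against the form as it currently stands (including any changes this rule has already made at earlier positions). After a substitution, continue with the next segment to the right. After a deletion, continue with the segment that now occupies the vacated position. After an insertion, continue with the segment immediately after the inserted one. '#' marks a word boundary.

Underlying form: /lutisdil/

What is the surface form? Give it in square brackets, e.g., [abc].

Rule 1 Regressive Voicing Assimilation: [lutisdil] → [lutizdil]
Rule 2 Syncope: [lutizdil] → [ltzdl]
Rule 3 Spirantization: no change — [ltzdl]
Rule 4 Degemination: no change — [ltzdl]
Rule 5 Cluster Epenthesis: [ltzdl] → [ltzdil]

[ltzdil]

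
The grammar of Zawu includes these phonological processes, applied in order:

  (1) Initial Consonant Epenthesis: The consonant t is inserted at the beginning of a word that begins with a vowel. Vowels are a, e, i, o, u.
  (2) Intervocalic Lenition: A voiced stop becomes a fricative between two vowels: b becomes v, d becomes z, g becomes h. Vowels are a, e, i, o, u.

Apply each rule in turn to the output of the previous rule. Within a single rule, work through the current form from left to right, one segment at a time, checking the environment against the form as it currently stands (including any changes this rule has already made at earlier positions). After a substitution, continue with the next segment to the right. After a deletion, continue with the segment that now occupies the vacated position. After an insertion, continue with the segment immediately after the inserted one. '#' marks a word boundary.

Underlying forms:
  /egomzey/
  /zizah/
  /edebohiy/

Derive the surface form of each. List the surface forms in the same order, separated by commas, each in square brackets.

/egomzey/:
  (1) Initial Consonant Epenthesis: [egomzey] → [tegomzey]
  (2) Intervocalic Lenition: [tegomzey] → [tehomzey]
/zizah/:
  (1) Initial Consonant Epenthesis: no change — [zizah]
  (2) Intervocalic Lenition: no change — [zizah]
/edebohiy/:
  (1) Initial Consonant Epenthesis: [edebohiy] → [tedebohiy]
  (2) Intervocalic Lenition: [tedebohiy] → [tezevohiy]

[tehomzey], [zizah], [tezevohiy]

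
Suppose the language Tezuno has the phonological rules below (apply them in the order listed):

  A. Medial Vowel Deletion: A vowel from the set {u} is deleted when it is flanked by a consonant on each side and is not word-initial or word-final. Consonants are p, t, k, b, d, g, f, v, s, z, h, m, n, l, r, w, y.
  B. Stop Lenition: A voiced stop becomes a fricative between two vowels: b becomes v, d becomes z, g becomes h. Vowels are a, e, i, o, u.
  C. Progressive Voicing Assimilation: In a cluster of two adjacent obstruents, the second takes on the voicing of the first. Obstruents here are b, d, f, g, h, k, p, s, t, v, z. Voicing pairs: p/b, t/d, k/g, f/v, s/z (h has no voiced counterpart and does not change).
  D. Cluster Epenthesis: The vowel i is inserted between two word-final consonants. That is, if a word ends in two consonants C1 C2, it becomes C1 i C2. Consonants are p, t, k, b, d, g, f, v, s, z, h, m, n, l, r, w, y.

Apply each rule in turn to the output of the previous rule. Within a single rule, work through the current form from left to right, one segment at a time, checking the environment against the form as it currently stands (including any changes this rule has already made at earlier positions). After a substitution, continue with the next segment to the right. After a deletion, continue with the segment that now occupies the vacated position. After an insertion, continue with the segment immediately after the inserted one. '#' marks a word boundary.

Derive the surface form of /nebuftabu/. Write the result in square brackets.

A Medial Vowel Deletion: [nebuftabu] → [nebftabu]
B Stop Lenition: [nebftabu] → [nebftavu]
C Progressive Voicing Assimilation: [nebftavu] → [nebvdavu]
D Cluster Epenthesis: no change — [nebvdavu]

[nebvdavu]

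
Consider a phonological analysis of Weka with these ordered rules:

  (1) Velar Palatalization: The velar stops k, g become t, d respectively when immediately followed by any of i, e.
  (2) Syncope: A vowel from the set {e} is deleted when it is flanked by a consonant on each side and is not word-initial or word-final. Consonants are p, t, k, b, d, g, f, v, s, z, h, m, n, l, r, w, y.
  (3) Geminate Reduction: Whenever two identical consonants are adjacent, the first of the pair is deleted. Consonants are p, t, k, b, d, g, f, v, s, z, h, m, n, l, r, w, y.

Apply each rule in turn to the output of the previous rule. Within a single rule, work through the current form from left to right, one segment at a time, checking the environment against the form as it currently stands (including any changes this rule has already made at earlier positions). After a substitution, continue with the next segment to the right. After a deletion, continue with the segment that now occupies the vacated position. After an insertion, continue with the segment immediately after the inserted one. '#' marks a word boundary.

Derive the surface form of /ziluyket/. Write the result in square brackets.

(1) Velar Palatalization: [ziluyket] → [ziluytet]
(2) Syncope: [ziluytet] → [ziluytt]
(3) Geminate Reduction: [ziluytt] → [ziluyt]

[ziluyt]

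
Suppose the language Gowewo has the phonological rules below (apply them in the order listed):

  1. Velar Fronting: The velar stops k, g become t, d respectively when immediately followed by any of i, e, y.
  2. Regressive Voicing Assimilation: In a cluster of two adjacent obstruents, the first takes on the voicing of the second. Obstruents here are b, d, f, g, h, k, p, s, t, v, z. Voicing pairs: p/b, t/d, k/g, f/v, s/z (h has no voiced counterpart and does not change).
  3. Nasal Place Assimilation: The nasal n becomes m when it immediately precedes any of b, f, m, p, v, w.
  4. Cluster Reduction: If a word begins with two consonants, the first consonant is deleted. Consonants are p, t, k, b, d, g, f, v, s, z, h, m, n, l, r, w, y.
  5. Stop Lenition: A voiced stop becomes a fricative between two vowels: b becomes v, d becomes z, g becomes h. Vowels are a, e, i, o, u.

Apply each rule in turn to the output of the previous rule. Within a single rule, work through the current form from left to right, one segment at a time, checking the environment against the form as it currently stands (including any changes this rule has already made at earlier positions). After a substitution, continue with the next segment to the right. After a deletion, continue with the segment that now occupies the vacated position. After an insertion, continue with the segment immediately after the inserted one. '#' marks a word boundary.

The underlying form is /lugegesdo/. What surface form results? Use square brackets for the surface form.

[luzezezdo]

1 Velar Fronting: [lugegesdo] → [ludedesdo]
2 Regressive Voicing Assimilation: [ludedesdo] → [ludedezdo]
3 Nasal Place Assimilation: no change — [ludedezdo]
4 Cluster Reduction: no change — [ludedezdo]
5 Stop Lenition: [ludedezdo] → [luzezezdo]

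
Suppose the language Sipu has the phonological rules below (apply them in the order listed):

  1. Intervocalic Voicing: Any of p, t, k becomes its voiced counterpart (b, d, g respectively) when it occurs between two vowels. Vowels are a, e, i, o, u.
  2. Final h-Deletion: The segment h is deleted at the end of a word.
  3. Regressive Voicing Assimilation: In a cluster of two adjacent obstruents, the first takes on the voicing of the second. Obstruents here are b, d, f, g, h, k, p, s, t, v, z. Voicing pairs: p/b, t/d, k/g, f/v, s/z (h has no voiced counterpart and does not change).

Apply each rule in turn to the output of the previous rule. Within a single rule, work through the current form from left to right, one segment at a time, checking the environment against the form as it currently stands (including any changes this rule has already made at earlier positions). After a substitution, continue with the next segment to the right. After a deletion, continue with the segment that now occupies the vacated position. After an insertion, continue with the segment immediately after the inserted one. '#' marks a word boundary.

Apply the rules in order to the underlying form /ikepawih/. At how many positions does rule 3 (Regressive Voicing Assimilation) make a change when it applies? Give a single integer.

1 Intervocalic Voicing: [ikepawih] → [igebawih]
2 Final h-Deletion: [igebawih] → [igebawi]
3 Regressive Voicing Assimilation: no change — [igebawi]
Rule 3 changed 0 position(s).

0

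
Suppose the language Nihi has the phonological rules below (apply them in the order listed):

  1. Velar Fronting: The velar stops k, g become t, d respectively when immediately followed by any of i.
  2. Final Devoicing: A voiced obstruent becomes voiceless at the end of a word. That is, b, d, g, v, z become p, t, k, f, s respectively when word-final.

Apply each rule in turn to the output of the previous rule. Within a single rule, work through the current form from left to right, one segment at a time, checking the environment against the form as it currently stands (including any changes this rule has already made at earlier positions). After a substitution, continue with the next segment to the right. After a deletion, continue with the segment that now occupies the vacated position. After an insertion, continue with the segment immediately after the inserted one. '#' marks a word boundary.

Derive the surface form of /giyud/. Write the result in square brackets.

1 Velar Fronting: [giyud] → [diyud]
2 Final Devoicing: [diyud] → [diyut]

[diyut]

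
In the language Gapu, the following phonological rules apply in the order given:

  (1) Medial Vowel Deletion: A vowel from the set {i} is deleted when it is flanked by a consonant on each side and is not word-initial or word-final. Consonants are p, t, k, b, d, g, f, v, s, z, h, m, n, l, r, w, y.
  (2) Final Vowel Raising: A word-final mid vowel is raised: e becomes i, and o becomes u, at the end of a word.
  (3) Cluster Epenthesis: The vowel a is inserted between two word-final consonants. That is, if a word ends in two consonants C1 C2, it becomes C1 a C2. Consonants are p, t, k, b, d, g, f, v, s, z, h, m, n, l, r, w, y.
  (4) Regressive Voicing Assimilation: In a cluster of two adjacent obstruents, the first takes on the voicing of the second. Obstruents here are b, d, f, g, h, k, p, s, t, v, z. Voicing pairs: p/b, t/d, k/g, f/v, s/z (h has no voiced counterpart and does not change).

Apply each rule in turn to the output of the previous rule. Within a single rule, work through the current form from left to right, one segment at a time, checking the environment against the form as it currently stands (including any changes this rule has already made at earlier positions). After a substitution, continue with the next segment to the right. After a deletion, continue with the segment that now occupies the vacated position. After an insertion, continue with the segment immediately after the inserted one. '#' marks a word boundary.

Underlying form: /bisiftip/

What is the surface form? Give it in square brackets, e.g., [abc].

[psftap]

(1) Medial Vowel Deletion: [bisiftip] → [bsftp]
(2) Final Vowel Raising: no change — [bsftp]
(3) Cluster Epenthesis: [bsftp] → [bsftap]
(4) Regressive Voicing Assimilation: [bsftap] → [psftap]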